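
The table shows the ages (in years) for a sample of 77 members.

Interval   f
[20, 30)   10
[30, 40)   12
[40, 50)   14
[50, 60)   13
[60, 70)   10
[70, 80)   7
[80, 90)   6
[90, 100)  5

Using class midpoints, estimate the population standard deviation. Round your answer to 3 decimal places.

20.498

Midpoints: 25, 35, 45, 55, 65, 75, 85, 95
n = 77, Σfm = 4175, mean = 54.2208
Σfm² = 258725
Σf(m − x̄)² = Σfm² − (Σfm)²/n = 258725 − 4175²/77 = 32353.2468
Population variance = 32353.2468 / 77 = 420.1720
Standard deviation = √420.1720 = 20.4981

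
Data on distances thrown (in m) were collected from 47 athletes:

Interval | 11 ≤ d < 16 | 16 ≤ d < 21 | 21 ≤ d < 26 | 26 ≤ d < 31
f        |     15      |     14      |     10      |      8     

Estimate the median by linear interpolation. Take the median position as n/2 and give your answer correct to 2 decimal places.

Cumulative frequencies: 15, 29, 39, 47
n = 47; position = n/2 = 23.5.
This falls in the class 16 ≤ d < 21: L = 16, F = 15, f = 14, h = 5.
Median ≈ 16 + ((23.5 − 15) / 14) × 5 = 19.0357

19.04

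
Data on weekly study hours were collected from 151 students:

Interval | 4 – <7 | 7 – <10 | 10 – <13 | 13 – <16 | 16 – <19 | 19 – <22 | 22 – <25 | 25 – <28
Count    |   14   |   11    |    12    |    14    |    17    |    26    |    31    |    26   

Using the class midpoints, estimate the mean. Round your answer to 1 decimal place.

Midpoints: 5.5, 8.5, 11.5, 14.5, 17.5, 20.5, 23.5, 26.5
Σfm = 14×5.5 + 11×8.5 + 12×11.5 + 14×14.5 + 17×17.5 + 26×20.5 + 31×23.5 + 26×26.5 = 2759.5
n = Σf = 151
Mean = 2759.5 / 151 = 18.2748

18.3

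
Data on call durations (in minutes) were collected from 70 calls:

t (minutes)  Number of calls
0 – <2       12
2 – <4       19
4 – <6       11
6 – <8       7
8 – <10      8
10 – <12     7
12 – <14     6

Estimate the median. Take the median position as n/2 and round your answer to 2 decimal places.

4.73

Cumulative frequencies: 12, 31, 42, 49, 57, 64, 70
n = 70; position = n/2 = 35.
This falls in the class 4 – <6: L = 4, F = 31, f = 11, h = 2.
Median ≈ 4 + ((35 − 31) / 11) × 2 = 4.7273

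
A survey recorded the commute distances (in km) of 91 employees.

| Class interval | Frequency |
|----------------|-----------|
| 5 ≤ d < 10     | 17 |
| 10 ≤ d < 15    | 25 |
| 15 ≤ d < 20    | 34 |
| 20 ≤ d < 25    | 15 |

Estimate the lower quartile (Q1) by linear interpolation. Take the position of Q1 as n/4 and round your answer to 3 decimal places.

Cumulative frequencies: 17, 42, 76, 91
n = 91; position = n/4 = 22.75.
This falls in the class 10 ≤ d < 15: L = 10, F = 17, f = 25, h = 5.
Lower quartile ≈ 10 + ((22.75 − 17) / 25) × 5 = 11.1500

11.150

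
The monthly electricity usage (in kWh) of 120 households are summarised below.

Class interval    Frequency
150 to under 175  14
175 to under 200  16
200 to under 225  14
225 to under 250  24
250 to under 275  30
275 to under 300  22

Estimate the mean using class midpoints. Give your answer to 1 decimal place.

234.6

Midpoints: 162.5, 187.5, 212.5, 237.5, 262.5, 287.5
Σfm = 14×162.5 + 16×187.5 + 14×212.5 + 24×237.5 + 30×262.5 + 22×287.5 = 28150
n = Σf = 120
Mean = 28150 / 120 = 234.5833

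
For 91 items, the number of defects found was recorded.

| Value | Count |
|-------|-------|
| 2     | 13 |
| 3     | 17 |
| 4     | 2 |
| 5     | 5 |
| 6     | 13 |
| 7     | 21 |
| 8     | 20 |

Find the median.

6

Cumulative frequencies: 13, 30, 32, 37, 50, 71, 91
n = 91, so the median is the value in position (n+1)/2 = 46.
Position 46 falls at value 6.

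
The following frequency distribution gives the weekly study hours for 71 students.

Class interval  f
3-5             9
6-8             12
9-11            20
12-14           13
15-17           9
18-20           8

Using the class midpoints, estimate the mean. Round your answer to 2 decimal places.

Midpoints: 4, 7, 10, 13, 16, 19
Σfm = 9×4 + 12×7 + 20×10 + 13×13 + 9×16 + 8×19 = 785
n = Σf = 71
Mean = 785 / 71 = 11.0563

11.06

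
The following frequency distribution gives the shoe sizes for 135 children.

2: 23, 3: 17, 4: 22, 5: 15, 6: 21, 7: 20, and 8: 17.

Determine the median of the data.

5

Cumulative frequencies: 23, 40, 62, 77, 98, 118, 135
n = 135, so the median is the value in position (n+1)/2 = 68.
Position 68 falls at value 5.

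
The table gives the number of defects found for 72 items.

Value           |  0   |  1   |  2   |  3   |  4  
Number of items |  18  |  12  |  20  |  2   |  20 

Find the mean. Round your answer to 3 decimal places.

1.917

Values: 0, 1, 2, 3, 4
Σfx = 18×0 + 12×1 + 20×2 + 2×3 + 20×4 = 138
n = Σf = 72
Mean = 138 / 72 = 1.9167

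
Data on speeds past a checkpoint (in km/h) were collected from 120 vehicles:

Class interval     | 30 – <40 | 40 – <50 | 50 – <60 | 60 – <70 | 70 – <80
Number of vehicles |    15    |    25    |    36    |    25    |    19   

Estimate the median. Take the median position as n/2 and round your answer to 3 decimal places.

Cumulative frequencies: 15, 40, 76, 101, 120
n = 120; position = n/2 = 60.
This falls in the class 50 – <60: L = 50, F = 40, f = 36, h = 10.
Median ≈ 50 + ((60 − 40) / 36) × 10 = 55.5556

55.556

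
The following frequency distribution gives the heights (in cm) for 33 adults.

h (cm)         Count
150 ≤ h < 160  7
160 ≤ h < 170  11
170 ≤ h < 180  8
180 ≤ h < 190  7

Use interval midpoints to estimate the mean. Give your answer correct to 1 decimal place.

Midpoints: 155, 165, 175, 185
Σfm = 7×155 + 11×165 + 8×175 + 7×185 = 5595
n = Σf = 33
Mean = 5595 / 33 = 169.5455

169.5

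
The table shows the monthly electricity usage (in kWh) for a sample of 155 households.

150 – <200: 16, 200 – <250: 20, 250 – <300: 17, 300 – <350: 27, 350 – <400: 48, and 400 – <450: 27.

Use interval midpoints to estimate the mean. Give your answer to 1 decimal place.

324.0

Midpoints: 175, 225, 275, 325, 375, 425
Σfm = 16×175 + 20×225 + 17×275 + 27×325 + 48×375 + 27×425 = 50225
n = Σf = 155
Mean = 50225 / 155 = 324.0323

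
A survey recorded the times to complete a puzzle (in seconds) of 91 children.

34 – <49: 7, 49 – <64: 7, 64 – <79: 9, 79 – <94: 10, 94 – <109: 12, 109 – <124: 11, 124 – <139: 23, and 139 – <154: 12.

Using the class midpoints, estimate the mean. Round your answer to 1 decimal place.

Midpoints: 41.5, 56.5, 71.5, 86.5, 101.5, 116.5, 131.5, 146.5
Σfm = 7×41.5 + 7×56.5 + 9×71.5 + 10×86.5 + 12×101.5 + 11×116.5 + 23×131.5 + 12×146.5 = 9476.5
n = Σf = 91
Mean = 9476.5 / 91 = 104.1374

104.1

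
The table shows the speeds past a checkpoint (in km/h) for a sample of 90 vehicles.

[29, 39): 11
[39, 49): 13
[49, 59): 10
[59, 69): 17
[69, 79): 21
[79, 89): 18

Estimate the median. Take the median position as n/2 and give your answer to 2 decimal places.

Cumulative frequencies: 11, 24, 34, 51, 72, 90
n = 90; position = n/2 = 45.
This falls in the class [59, 69): L = 59, F = 34, f = 17, h = 10.
Median ≈ 59 + ((45 − 34) / 17) × 10 = 65.4706

65.47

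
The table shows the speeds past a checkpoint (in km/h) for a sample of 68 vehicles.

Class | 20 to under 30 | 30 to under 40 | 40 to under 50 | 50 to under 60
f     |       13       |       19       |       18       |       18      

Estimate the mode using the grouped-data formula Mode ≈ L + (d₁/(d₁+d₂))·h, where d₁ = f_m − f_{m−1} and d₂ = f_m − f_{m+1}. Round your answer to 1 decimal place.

Modal class: 30 to under 40 (highest frequency 19).
d₁ = 19 − 13 = 6, d₂ = 19 − 18 = 1
Mode ≈ 30 + (6/(6+1)) × 10 = 30 + 8.5714 = 38.5714

38.6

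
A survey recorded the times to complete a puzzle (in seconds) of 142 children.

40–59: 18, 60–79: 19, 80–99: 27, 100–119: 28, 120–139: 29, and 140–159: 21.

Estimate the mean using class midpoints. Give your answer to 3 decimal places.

Midpoints: 49.5, 69.5, 89.5, 109.5, 129.5, 149.5
Σfm = 18×49.5 + 19×69.5 + 27×89.5 + 28×109.5 + 29×129.5 + 21×149.5 = 14589
n = Σf = 142
Mean = 14589 / 142 = 102.7394

102.739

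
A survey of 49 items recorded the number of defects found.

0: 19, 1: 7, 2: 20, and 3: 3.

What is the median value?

1

Cumulative frequencies: 19, 26, 46, 49
n = 49, so the median is the value in position (n+1)/2 = 25.
Position 25 falls at value 1.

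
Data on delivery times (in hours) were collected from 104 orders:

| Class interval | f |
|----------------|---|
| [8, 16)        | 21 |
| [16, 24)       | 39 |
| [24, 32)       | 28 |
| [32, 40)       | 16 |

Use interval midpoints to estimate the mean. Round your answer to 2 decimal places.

23.00

Midpoints: 12, 20, 28, 36
Σfm = 21×12 + 39×20 + 28×28 + 16×36 = 2392
n = Σf = 104
Mean = 2392 / 104 = 23.0000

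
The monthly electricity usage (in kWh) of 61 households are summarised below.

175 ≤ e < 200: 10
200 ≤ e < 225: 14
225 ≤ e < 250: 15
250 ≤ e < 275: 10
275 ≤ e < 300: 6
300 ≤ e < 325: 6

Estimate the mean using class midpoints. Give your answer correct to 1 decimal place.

Midpoints: 187.5, 212.5, 237.5, 262.5, 287.5, 312.5
Σfm = 10×187.5 + 14×212.5 + 15×237.5 + 10×262.5 + 6×287.5 + 6×312.5 = 14637.5
n = Σf = 61
Mean = 14637.5 / 61 = 239.9590

240.0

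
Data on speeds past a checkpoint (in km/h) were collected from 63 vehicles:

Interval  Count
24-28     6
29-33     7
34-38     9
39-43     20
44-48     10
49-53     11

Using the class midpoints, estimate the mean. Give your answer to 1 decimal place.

Midpoints: 26, 31, 36, 41, 46, 51
Σfm = 6×26 + 7×31 + 9×36 + 20×41 + 10×46 + 11×51 = 2538
n = Σf = 63
Mean = 2538 / 63 = 40.2857

40.3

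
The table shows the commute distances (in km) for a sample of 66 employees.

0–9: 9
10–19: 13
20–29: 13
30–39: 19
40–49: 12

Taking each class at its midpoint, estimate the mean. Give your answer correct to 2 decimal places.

Midpoints: 4.5, 14.5, 24.5, 34.5, 44.5
Σfm = 9×4.5 + 13×14.5 + 13×24.5 + 19×34.5 + 12×44.5 = 1737
n = Σf = 66
Mean = 1737 / 66 = 26.3182

26.32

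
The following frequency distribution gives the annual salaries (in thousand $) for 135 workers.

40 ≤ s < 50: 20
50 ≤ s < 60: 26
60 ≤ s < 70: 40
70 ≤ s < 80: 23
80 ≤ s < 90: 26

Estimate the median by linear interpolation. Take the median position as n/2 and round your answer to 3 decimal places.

Cumulative frequencies: 20, 46, 86, 109, 135
n = 135; position = n/2 = 67.5.
This falls in the class 60 ≤ s < 70: L = 60, F = 46, f = 40, h = 10.
Median ≈ 60 + ((67.5 − 46) / 40) × 10 = 65.3750

65.375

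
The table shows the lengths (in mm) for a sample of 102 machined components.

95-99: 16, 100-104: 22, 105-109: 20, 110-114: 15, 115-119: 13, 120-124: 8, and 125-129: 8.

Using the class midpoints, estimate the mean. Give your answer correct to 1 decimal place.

109.1

Midpoints: 97, 102, 107, 112, 117, 122, 127
Σfm = 16×97 + 22×102 + 20×107 + 15×112 + 13×117 + 8×122 + 8×127 = 11129
n = Σf = 102
Mean = 11129 / 102 = 109.1078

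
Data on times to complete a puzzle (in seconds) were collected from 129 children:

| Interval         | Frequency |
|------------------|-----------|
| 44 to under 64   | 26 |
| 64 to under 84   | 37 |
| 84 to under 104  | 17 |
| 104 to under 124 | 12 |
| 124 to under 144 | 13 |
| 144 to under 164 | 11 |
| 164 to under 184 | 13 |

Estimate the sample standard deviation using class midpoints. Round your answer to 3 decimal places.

Midpoints: 54, 74, 94, 114, 134, 154, 174
n = 129, Σfm = 12806, mean = 99.2713
Σfm² = 1472484
Σf(m − x̄)² = Σfm² − (Σfm)²/n = 1472484 − 12806²/129 = 201215.5039
Sample variance = 201215.5039 / 128 = 1571.9961
Standard deviation = √1571.9961 = 39.6484

39.648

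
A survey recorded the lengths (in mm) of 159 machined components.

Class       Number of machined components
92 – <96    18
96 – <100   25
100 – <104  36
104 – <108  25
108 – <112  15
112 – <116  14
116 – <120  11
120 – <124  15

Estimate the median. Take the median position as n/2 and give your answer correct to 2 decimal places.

104.08

Cumulative frequencies: 18, 43, 79, 104, 119, 133, 144, 159
n = 159; position = n/2 = 79.5.
This falls in the class 104 – <108: L = 104, F = 79, f = 25, h = 4.
Median ≈ 104 + ((79.5 − 79) / 25) × 4 = 104.0800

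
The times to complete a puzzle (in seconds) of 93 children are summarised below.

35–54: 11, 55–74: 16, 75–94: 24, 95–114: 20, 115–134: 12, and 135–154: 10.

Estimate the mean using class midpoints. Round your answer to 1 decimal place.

92.2

Midpoints: 44.5, 64.5, 84.5, 104.5, 124.5, 144.5
Σfm = 11×44.5 + 16×64.5 + 24×84.5 + 20×104.5 + 12×124.5 + 10×144.5 = 8578.5
n = Σf = 93
Mean = 8578.5 / 93 = 92.2419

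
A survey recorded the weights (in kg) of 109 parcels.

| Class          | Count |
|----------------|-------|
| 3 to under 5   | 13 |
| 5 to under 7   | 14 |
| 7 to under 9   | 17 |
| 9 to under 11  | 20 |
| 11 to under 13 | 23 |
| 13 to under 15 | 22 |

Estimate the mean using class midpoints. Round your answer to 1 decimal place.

Midpoints: 4, 6, 8, 10, 12, 14
Σfm = 13×4 + 14×6 + 17×8 + 20×10 + 23×12 + 22×14 = 1056
n = Σf = 109
Mean = 1056 / 109 = 9.6881

9.7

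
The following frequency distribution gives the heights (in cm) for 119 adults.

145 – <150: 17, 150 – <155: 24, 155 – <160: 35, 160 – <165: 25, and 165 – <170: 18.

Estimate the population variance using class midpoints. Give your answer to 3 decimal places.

39.690

Midpoints: 147.5, 152.5, 157.5, 162.5, 167.5
n = 119, Σfm = 18757.5, mean = 157.6261
Σfm² = 2961393.75
Σf(m − x̄)² = Σfm² − (Σfm)²/n = 2961393.75 − 18757.5²/119 = 4723.1092
Population variance = 4723.1092 / 119 = 39.6900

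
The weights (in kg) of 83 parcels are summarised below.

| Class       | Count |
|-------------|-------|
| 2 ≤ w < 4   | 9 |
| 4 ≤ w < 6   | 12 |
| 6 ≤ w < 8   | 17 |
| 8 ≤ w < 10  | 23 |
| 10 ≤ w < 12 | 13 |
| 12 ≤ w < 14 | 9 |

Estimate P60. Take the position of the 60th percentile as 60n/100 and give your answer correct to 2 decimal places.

9.03

Cumulative frequencies: 9, 21, 38, 61, 74, 83
n = 83; position = 60n/100 = 49.8.
This falls in the class 8 ≤ w < 10: L = 8, F = 38, f = 23, h = 2.
60th percentile ≈ 8 + ((49.8 − 38) / 23) × 2 = 9.0261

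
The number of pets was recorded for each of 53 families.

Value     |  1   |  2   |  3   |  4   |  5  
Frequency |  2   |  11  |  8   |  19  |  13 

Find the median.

4

Cumulative frequencies: 2, 13, 21, 40, 53
n = 53, so the median is the value in position (n+1)/2 = 27.
Position 27 falls at value 4.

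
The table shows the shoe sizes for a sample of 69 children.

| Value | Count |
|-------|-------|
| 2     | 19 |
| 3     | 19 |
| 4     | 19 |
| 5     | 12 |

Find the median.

3

Cumulative frequencies: 19, 38, 57, 69
n = 69, so the median is the value in position (n+1)/2 = 35.
Position 35 falls at value 3.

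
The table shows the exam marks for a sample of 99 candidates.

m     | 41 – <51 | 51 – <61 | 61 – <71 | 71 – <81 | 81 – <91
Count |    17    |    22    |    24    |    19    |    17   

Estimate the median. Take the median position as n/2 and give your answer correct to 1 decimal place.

Cumulative frequencies: 17, 39, 63, 82, 99
n = 99; position = n/2 = 49.5.
This falls in the class 61 – <71: L = 61, F = 39, f = 24, h = 10.
Median ≈ 61 + ((49.5 − 39) / 24) × 10 = 65.3750

65.4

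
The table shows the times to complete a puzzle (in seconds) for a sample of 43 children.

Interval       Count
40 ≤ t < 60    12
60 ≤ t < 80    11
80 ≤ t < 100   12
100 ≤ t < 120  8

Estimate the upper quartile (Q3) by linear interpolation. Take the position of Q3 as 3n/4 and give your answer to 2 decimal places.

95.42

Cumulative frequencies: 12, 23, 35, 43
n = 43; position = 3n/4 = 32.25.
This falls in the class 80 ≤ t < 100: L = 80, F = 23, f = 12, h = 20.
Upper quartile ≈ 80 + ((32.25 − 23) / 12) × 20 = 95.4167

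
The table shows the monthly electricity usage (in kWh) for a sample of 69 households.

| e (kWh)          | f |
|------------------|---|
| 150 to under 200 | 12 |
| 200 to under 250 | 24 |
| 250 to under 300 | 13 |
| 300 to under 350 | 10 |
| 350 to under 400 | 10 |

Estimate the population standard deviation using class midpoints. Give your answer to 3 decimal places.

Midpoints: 175, 225, 275, 325, 375
n = 69, Σfm = 18075, mean = 261.9565
Σfm² = 5028125
Σf(m − x̄)² = Σfm² − (Σfm)²/n = 5028125 − 18075²/69 = 293260.8696
Population variance = 293260.8696 / 69 = 4250.1575
Standard deviation = √4250.1575 = 65.1932

65.193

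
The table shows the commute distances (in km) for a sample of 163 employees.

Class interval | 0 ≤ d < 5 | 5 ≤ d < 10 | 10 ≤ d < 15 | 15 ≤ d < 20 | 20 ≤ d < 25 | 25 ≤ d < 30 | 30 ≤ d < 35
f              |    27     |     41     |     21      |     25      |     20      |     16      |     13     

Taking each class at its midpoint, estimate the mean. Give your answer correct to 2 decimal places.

Midpoints: 2.5, 7.5, 12.5, 17.5, 22.5, 27.5, 32.5
Σfm = 27×2.5 + 41×7.5 + 21×12.5 + 25×17.5 + 20×22.5 + 16×27.5 + 13×32.5 = 2387.5
n = Σf = 163
Mean = 2387.5 / 163 = 14.6472

14.65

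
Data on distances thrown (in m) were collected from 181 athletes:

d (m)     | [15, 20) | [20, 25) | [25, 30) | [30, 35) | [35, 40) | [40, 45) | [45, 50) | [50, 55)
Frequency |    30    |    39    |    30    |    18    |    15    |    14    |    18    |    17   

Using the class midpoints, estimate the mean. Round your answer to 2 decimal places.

31.59

Midpoints: 17.5, 22.5, 27.5, 32.5, 37.5, 42.5, 47.5, 52.5
Σfm = 30×17.5 + 39×22.5 + 30×27.5 + 18×32.5 + 15×37.5 + 14×42.5 + 18×47.5 + 17×52.5 = 5717.5
n = Σf = 181
Mean = 5717.5 / 181 = 31.5884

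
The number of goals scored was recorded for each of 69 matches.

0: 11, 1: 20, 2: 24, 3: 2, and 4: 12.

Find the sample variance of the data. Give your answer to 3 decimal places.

Values: 0, 1, 2, 3, 4
n = 69, Σfx = 122, mean = 1.7681
Σfx² = 326
Σf(x − x̄)² = Σfx² − (Σfx)²/n = 326 − 122²/69 = 110.2899
Sample variance = 110.2899 / 68 = 1.6219

1.622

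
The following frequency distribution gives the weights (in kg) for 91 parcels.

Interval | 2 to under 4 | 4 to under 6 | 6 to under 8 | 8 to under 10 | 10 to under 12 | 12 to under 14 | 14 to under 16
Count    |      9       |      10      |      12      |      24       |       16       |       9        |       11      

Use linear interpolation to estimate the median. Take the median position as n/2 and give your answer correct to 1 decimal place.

Cumulative frequencies: 9, 19, 31, 55, 71, 80, 91
n = 91; position = n/2 = 45.5.
This falls in the class 8 to under 10: L = 8, F = 31, f = 24, h = 2.
Median ≈ 8 + ((45.5 − 31) / 24) × 2 = 9.2083

9.2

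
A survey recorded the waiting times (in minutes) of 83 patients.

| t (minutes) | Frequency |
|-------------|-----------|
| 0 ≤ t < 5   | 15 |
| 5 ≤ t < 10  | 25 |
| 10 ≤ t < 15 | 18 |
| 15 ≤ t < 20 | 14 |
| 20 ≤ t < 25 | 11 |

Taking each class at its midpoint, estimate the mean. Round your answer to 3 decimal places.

Midpoints: 2.5, 7.5, 12.5, 17.5, 22.5
Σfm = 15×2.5 + 25×7.5 + 18×12.5 + 14×17.5 + 11×22.5 = 942.5
n = Σf = 83
Mean = 942.5 / 83 = 11.3554

11.355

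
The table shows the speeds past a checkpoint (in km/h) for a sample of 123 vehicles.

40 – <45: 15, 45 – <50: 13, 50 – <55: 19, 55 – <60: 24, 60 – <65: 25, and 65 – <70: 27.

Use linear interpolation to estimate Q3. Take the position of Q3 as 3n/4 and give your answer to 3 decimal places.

Cumulative frequencies: 15, 28, 47, 71, 96, 123
n = 123; position = 3n/4 = 92.25.
This falls in the class 60 – <65: L = 60, F = 71, f = 25, h = 5.
Upper quartile ≈ 60 + ((92.25 − 71) / 25) × 5 = 64.2500

64.250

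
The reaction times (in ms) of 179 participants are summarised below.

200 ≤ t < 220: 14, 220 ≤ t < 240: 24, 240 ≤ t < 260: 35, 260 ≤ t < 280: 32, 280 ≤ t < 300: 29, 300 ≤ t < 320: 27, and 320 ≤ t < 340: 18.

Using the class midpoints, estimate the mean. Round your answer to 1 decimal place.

Midpoints: 210, 230, 250, 270, 290, 310, 330
Σfm = 14×210 + 24×230 + 35×250 + 32×270 + 29×290 + 27×310 + 18×330 = 48570
n = Σf = 179
Mean = 48570 / 179 = 271.3408

271.3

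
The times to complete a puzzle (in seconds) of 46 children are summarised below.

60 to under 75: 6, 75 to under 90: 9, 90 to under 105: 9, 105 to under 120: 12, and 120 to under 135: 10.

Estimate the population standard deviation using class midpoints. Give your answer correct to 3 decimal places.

Midpoints: 67.5, 82.5, 97.5, 112.5, 127.5
n = 46, Σfm = 4650, mean = 101.0870
Σfm² = 488587.5
Σf(m − x̄)² = Σfm² − (Σfm)²/n = 488587.5 − 4650²/46 = 18533.1522
Population variance = 18533.1522 / 46 = 402.8946
Standard deviation = √402.8946 = 20.0722

20.072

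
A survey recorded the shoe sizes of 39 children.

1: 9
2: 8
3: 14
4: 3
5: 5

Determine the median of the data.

3

Cumulative frequencies: 9, 17, 31, 34, 39
n = 39, so the median is the value in position (n+1)/2 = 20.
Position 20 falls at value 3.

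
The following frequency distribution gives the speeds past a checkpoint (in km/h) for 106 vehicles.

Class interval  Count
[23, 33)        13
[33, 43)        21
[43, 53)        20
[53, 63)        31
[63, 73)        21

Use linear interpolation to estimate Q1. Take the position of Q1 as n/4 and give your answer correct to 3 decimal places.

39.429

Cumulative frequencies: 13, 34, 54, 85, 106
n = 106; position = n/4 = 26.5.
This falls in the class [33, 43): L = 33, F = 13, f = 21, h = 10.
Lower quartile ≈ 33 + ((26.5 − 13) / 21) × 10 = 39.4286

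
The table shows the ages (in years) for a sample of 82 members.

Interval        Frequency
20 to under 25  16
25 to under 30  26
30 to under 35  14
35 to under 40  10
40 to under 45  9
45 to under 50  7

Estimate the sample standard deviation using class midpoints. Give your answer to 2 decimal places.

Midpoints: 22.5, 27.5, 32.5, 37.5, 42.5, 47.5
n = 82, Σfm = 2620, mean = 31.9512
Σfm² = 88662.5
Σf(m − x̄)² = Σfm² − (Σfm)²/n = 88662.5 − 2620²/82 = 4950.3049
Sample variance = 4950.3049 / 81 = 61.1149
Standard deviation = √61.1149 = 7.8176

7.82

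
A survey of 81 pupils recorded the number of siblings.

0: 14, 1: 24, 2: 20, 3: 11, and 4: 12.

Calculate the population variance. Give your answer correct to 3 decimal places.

Values: 0, 1, 2, 3, 4
n = 81, Σfx = 145, mean = 1.7901
Σfx² = 395
Σf(x − x̄)² = Σfx² − (Σfx)²/n = 395 − 145²/81 = 135.4321
Population variance = 135.4321 / 81 = 1.6720

1.672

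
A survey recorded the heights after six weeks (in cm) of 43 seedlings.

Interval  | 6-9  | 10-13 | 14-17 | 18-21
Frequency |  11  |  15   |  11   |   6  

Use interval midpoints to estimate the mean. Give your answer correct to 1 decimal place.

12.6

Midpoints: 7.5, 11.5, 15.5, 19.5
Σfm = 11×7.5 + 15×11.5 + 11×15.5 + 6×19.5 = 542.5
n = Σf = 43
Mean = 542.5 / 43 = 12.6163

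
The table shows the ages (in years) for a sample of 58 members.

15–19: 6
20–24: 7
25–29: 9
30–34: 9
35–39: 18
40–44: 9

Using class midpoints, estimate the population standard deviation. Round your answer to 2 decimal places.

7.89

Midpoints: 17, 22, 27, 32, 37, 42
n = 58, Σfm = 1831, mean = 31.5690
Σfm² = 61417
Σf(m − x̄)² = Σfm² − (Σfm)²/n = 61417 − 1831²/58 = 3614.2241
Population variance = 3614.2241 / 58 = 62.3142
Standard deviation = √62.3142 = 7.8939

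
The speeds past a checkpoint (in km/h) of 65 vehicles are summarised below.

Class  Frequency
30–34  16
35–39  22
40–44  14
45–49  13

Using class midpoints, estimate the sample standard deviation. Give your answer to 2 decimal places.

5.35

Midpoints: 32, 37, 42, 47
n = 65, Σfm = 2525, mean = 38.8462
Σfm² = 99915
Σf(m − x̄)² = Σfm² − (Σfm)²/n = 99915 − 2525²/65 = 1828.4615
Sample variance = 1828.4615 / 64 = 28.5697
Standard deviation = √28.5697 = 5.3451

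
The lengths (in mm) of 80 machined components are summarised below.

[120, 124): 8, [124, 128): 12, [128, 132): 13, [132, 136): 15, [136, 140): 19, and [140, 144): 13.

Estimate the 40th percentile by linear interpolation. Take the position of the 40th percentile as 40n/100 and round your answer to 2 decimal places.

Cumulative frequencies: 8, 20, 33, 48, 67, 80
n = 80; position = 40n/100 = 32.
This falls in the class [128, 132): L = 128, F = 20, f = 13, h = 4.
40th percentile ≈ 128 + ((32 − 20) / 13) × 4 = 131.6923

131.69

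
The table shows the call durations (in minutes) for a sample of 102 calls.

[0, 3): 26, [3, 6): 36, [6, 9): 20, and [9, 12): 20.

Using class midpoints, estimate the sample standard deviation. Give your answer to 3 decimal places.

3.197

Midpoints: 1.5, 4.5, 7.5, 10.5
n = 102, Σfm = 561, mean = 5.5000
Σfm² = 4117.5
Σf(m − x̄)² = Σfm² − (Σfm)²/n = 4117.5 − 561²/102 = 1032.0000
Sample variance = 1032.0000 / 101 = 10.2178
Standard deviation = √10.2178 = 3.1965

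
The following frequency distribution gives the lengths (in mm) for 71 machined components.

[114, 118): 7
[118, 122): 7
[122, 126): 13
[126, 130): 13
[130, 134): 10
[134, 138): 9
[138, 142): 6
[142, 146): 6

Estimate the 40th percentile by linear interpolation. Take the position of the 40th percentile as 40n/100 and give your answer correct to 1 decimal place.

126.4

Cumulative frequencies: 7, 14, 27, 40, 50, 59, 65, 71
n = 71; position = 40n/100 = 28.4.
This falls in the class [126, 130): L = 126, F = 27, f = 13, h = 4.
40th percentile ≈ 126 + ((28.4 − 27) / 13) × 4 = 126.4308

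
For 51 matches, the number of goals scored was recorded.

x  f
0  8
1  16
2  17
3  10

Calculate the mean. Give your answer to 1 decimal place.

1.6

Values: 0, 1, 2, 3
Σfx = 8×0 + 16×1 + 17×2 + 10×3 = 80
n = Σf = 51
Mean = 80 / 51 = 1.5686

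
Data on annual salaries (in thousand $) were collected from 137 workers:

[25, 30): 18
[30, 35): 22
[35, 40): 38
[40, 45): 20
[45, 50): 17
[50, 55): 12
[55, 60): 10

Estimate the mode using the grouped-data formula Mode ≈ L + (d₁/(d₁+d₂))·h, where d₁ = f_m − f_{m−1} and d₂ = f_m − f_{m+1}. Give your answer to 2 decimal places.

37.35

Modal class: [35, 40) (highest frequency 38).
d₁ = 38 − 22 = 16, d₂ = 38 − 20 = 18
Mode ≈ 35 + (16/(16+18)) × 5 = 35 + 2.3529 = 37.3529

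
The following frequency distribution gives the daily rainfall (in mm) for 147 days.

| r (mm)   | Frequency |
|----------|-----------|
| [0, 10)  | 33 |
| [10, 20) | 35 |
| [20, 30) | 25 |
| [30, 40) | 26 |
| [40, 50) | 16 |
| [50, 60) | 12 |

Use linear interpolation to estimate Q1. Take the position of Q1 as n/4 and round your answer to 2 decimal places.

11.07

Cumulative frequencies: 33, 68, 93, 119, 135, 147
n = 147; position = n/4 = 36.75.
This falls in the class [10, 20): L = 10, F = 33, f = 35, h = 10.
Lower quartile ≈ 10 + ((36.75 − 33) / 35) × 10 = 11.0714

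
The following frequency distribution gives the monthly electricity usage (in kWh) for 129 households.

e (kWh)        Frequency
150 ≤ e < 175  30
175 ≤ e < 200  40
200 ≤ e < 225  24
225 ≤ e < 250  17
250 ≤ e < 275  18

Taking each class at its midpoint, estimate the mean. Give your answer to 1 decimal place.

Midpoints: 162.5, 187.5, 212.5, 237.5, 262.5
Σfm = 30×162.5 + 40×187.5 + 24×212.5 + 17×237.5 + 18×262.5 = 26237.5
n = Σf = 129
Mean = 26237.5 / 129 = 203.3915

203.4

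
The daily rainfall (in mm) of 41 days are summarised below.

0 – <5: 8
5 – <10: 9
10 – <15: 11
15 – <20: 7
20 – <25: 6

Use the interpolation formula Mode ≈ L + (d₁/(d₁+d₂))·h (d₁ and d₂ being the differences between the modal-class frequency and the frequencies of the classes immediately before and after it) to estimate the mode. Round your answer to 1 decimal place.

11.7

Modal class: 10 – <15 (highest frequency 11).
d₁ = 11 − 9 = 2, d₂ = 11 − 7 = 4
Mode ≈ 10 + (2/(2+4)) × 5 = 10 + 1.6667 = 11.6667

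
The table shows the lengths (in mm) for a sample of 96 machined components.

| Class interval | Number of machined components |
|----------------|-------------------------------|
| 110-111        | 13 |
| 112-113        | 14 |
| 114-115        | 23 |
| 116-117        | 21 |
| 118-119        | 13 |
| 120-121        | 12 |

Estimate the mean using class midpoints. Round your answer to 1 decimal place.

Midpoints: 110.5, 112.5, 114.5, 116.5, 118.5, 120.5
Σfm = 13×110.5 + 14×112.5 + 23×114.5 + 21×116.5 + 13×118.5 + 12×120.5 = 11078
n = Σf = 96
Mean = 11078 / 96 = 115.3958

115.4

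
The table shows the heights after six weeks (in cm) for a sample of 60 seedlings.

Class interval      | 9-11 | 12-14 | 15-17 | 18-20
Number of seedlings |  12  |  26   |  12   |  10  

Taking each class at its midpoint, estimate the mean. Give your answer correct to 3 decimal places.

14.000

Midpoints: 10, 13, 16, 19
Σfm = 12×10 + 26×13 + 12×16 + 10×19 = 840
n = Σf = 60
Mean = 840 / 60 = 14.0000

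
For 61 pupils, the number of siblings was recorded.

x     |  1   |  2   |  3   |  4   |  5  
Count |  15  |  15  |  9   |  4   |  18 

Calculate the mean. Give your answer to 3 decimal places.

2.918

Values: 1, 2, 3, 4, 5
Σfx = 15×1 + 15×2 + 9×3 + 4×4 + 18×5 = 178
n = Σf = 61
Mean = 178 / 61 = 2.9180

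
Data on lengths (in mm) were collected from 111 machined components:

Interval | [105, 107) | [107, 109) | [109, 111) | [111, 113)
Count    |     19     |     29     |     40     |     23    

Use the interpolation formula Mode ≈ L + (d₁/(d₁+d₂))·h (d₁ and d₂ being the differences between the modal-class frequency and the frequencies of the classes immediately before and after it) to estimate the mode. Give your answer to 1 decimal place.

109.8

Modal class: [109, 111) (highest frequency 40).
d₁ = 40 − 29 = 11, d₂ = 40 − 23 = 17
Mode ≈ 109 + (11/(11+17)) × 2 = 109 + 0.7857 = 109.7857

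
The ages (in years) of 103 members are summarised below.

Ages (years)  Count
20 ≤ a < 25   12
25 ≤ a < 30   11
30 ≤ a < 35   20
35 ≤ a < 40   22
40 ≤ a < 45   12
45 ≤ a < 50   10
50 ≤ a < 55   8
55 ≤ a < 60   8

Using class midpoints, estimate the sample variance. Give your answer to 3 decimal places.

103.684

Midpoints: 22.5, 27.5, 32.5, 37.5, 42.5, 47.5, 52.5, 57.5
n = 103, Σfm = 3912.5, mean = 37.9854
Σfm² = 159193.75
Σf(m − x̄)² = Σfm² − (Σfm)²/n = 159193.75 − 3912.5²/103 = 10575.7282
Sample variance = 10575.7282 / 102 = 103.6836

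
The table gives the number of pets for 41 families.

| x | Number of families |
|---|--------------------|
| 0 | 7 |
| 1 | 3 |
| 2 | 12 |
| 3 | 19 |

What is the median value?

Cumulative frequencies: 7, 10, 22, 41
n = 41, so the median is the value in position (n+1)/2 = 21.
Position 21 falls at value 2.

2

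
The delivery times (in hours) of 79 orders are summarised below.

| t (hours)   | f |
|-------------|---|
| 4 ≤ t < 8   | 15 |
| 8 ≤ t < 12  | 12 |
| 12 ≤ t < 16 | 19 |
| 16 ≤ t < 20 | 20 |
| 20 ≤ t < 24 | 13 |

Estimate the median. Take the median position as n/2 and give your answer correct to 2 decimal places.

14.63

Cumulative frequencies: 15, 27, 46, 66, 79
n = 79; position = n/2 = 39.5.
This falls in the class 12 ≤ t < 16: L = 12, F = 27, f = 19, h = 4.
Median ≈ 12 + ((39.5 − 27) / 19) × 4 = 14.6316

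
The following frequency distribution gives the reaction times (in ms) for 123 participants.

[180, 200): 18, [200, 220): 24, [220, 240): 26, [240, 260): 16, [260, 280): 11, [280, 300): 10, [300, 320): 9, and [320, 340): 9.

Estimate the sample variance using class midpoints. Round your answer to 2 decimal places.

Midpoints: 190, 210, 230, 250, 270, 290, 310, 330
n = 123, Σfm = 30070, mean = 244.4715
Σfm² = 7571500
Σf(m − x̄)² = Σfm² − (Σfm)²/n = 7571500 − 30070²/123 = 220240.6504
Sample variance = 220240.6504 / 122 = 1805.2512

1805.25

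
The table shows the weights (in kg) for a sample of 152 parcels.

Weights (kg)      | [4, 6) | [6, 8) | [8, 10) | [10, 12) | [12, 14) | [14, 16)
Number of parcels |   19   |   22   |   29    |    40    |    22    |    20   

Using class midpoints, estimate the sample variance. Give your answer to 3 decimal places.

9.525

Midpoints: 5, 7, 9, 11, 13, 15
n = 152, Σfm = 1536, mean = 10.1053
Σfm² = 16960
Σf(m − x̄)² = Σfm² − (Σfm)²/n = 16960 − 1536²/152 = 1438.3158
Sample variance = 1438.3158 / 151 = 9.5253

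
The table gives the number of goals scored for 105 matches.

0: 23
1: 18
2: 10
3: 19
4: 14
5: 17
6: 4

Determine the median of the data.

3

Cumulative frequencies: 23, 41, 51, 70, 84, 101, 105
n = 105, so the median is the value in position (n+1)/2 = 53.
Position 53 falls at value 3.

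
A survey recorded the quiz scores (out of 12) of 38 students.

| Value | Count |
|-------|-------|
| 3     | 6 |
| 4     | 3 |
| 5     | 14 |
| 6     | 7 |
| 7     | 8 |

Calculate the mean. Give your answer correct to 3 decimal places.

Values: 3, 4, 5, 6, 7
Σfx = 6×3 + 3×4 + 14×5 + 7×6 + 8×7 = 198
n = Σf = 38
Mean = 198 / 38 = 5.2105

5.211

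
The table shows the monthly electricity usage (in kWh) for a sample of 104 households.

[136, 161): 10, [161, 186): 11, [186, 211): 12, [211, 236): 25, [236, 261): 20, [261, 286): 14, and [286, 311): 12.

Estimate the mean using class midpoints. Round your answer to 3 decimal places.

228.308

Midpoints: 148.5, 173.5, 198.5, 223.5, 248.5, 273.5, 298.5
Σfm = 10×148.5 + 11×173.5 + 12×198.5 + 25×223.5 + 20×248.5 + 14×273.5 + 12×298.5 = 23744
n = Σf = 104
Mean = 23744 / 104 = 228.3077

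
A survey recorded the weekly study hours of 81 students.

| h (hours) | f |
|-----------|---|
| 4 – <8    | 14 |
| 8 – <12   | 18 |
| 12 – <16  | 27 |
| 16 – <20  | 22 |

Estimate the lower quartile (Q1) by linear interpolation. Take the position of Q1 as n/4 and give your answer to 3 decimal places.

Cumulative frequencies: 14, 32, 59, 81
n = 81; position = n/4 = 20.25.
This falls in the class 8 – <12: L = 8, F = 14, f = 18, h = 4.
Lower quartile ≈ 8 + ((20.25 − 14) / 18) × 4 = 9.3889

9.389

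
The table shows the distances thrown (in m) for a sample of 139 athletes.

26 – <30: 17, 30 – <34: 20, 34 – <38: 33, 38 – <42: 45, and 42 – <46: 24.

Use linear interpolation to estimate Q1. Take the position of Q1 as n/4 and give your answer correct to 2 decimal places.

Cumulative frequencies: 17, 37, 70, 115, 139
n = 139; position = n/4 = 34.75.
This falls in the class 30 – <34: L = 30, F = 17, f = 20, h = 4.
Lower quartile ≈ 30 + ((34.75 − 17) / 20) × 4 = 33.5500

33.55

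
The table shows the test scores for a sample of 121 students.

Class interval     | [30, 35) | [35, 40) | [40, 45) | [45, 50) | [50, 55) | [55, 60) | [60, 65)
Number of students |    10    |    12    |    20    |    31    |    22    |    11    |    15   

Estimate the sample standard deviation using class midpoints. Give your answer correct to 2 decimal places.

8.63

Midpoints: 32.5, 37.5, 42.5, 47.5, 52.5, 57.5, 62.5
n = 121, Σfm = 5822.5, mean = 48.1198
Σfm² = 289106.25
Σf(m − x̄)² = Σfm² − (Σfm)²/n = 289106.25 − 5822.5²/121 = 8928.5124
Sample variance = 8928.5124 / 120 = 74.4043
Standard deviation = √74.4043 = 8.6258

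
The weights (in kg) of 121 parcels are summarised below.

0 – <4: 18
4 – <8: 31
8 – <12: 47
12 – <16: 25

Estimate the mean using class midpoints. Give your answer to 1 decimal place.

8.6

Midpoints: 2, 6, 10, 14
Σfm = 18×2 + 31×6 + 47×10 + 25×14 = 1042
n = Σf = 121
Mean = 1042 / 121 = 8.6116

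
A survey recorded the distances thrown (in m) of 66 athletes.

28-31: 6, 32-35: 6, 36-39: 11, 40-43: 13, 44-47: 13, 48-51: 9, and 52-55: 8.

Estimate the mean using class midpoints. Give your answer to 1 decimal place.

Midpoints: 29.5, 33.5, 37.5, 41.5, 45.5, 49.5, 53.5
Σfm = 6×29.5 + 6×33.5 + 11×37.5 + 13×41.5 + 13×45.5 + 9×49.5 + 8×53.5 = 2795
n = Σf = 66
Mean = 2795 / 66 = 42.3485

42.3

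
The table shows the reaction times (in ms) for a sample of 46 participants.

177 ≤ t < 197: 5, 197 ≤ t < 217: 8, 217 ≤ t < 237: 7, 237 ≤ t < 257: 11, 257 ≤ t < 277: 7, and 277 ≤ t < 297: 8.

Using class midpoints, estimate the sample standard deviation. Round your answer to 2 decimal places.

32.40

Midpoints: 187, 207, 227, 247, 267, 287
n = 46, Σfm = 11062, mean = 240.4783
Σfm² = 2707414
Σf(m − x̄)² = Σfm² − (Σfm)²/n = 2707414 − 11062²/46 = 47243.4783
Sample variance = 47243.4783 / 45 = 1049.8551
Standard deviation = √1049.8551 = 32.4015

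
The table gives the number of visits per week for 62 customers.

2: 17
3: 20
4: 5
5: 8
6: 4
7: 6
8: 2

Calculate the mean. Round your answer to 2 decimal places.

Values: 2, 3, 4, 5, 6, 7, 8
Σfx = 17×2 + 20×3 + 5×4 + 8×5 + 4×6 + 6×7 + 2×8 = 236
n = Σf = 62
Mean = 236 / 62 = 3.8065

3.81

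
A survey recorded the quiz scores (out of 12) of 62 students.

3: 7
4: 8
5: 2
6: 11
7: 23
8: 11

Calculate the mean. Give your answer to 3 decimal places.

Values: 3, 4, 5, 6, 7, 8
Σfx = 7×3 + 8×4 + 2×5 + 11×6 + 23×7 + 11×8 = 378
n = Σf = 62
Mean = 378 / 62 = 6.0968

6.097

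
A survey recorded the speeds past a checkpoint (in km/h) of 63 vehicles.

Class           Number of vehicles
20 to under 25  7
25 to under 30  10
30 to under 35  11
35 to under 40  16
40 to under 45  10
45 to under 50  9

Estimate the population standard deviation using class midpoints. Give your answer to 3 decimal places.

Midpoints: 22.5, 27.5, 32.5, 37.5, 42.5, 47.5
n = 63, Σfm = 2242.5, mean = 35.5952
Σfm² = 83593.75
Σf(m − x̄)² = Σfm² − (Σfm)²/n = 83593.75 − 2242.5²/63 = 3771.4286
Population variance = 3771.4286 / 63 = 59.8639
Standard deviation = √59.8639 = 7.7372

7.737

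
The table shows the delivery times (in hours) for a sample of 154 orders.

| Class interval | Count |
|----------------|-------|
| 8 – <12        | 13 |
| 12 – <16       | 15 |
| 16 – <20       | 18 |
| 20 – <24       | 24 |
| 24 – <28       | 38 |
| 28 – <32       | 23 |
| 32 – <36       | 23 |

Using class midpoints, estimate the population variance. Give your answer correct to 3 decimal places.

52.334

Midpoints: 10, 14, 18, 22, 26, 30, 34
n = 154, Σfm = 3652, mean = 23.7143
Σfm² = 94664
Σf(m − x̄)² = Σfm² − (Σfm)²/n = 94664 − 3652²/154 = 8059.4286
Population variance = 8059.4286 / 154 = 52.3340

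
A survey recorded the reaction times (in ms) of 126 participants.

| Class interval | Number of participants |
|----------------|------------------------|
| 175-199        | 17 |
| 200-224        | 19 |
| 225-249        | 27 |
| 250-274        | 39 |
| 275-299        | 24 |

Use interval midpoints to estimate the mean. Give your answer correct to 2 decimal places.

Midpoints: 187, 212, 237, 262, 287
Σfm = 17×187 + 19×212 + 27×237 + 39×262 + 24×287 = 30712
n = Σf = 126
Mean = 30712 / 126 = 243.7460

243.75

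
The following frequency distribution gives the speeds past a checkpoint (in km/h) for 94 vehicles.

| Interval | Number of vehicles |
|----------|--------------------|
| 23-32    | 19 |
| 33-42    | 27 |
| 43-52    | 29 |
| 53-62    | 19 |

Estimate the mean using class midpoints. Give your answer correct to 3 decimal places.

42.606

Midpoints: 27.5, 37.5, 47.5, 57.5
Σfm = 19×27.5 + 27×37.5 + 29×47.5 + 19×57.5 = 4005
n = Σf = 94
Mean = 4005 / 94 = 42.6064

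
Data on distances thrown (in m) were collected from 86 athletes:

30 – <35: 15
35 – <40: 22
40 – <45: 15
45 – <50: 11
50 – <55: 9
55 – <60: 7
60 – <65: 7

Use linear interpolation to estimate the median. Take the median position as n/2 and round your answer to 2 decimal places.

Cumulative frequencies: 15, 37, 52, 63, 72, 79, 86
n = 86; position = n/2 = 43.
This falls in the class 40 – <45: L = 40, F = 37, f = 15, h = 5.
Median ≈ 40 + ((43 − 37) / 15) × 5 = 42.0000

42.00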